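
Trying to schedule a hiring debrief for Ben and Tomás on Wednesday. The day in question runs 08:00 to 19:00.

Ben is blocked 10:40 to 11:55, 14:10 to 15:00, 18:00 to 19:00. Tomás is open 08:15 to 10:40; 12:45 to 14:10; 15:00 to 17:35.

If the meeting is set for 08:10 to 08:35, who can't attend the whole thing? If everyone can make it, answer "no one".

Ben free: 08:00-10:40, 11:55-14:10, 15:00-18:00 (invert busy blocks within the working day).
Tomás free: 08:15-10:40, 12:45-14:10, 15:00-17:35.
Ben: free for 08:10-08:35. Tomás: not fully free for 08:10-08:35.

Tomás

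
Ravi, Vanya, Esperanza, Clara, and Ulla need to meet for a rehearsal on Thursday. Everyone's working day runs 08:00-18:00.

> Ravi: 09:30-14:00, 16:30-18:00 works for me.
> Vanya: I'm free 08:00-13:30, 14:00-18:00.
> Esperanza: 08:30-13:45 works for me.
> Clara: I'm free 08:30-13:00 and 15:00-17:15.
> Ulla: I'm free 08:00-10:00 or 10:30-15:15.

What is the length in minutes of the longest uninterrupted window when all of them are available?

Ravi ∩ Vanya: 09:30-13:30, 16:30-18:00.
Ravi ∩ Vanya ∩ Esperanza: 09:30-13:30.
Ravi ∩ Vanya ∩ Esperanza ∩ Clara: 09:30-13:00.
Ravi ∩ Vanya ∩ Esperanza ∩ Clara ∩ Ulla: 09:30-10:00, 10:30-13:00.
The longest is 10:30-13:00 at 150 minutes.

150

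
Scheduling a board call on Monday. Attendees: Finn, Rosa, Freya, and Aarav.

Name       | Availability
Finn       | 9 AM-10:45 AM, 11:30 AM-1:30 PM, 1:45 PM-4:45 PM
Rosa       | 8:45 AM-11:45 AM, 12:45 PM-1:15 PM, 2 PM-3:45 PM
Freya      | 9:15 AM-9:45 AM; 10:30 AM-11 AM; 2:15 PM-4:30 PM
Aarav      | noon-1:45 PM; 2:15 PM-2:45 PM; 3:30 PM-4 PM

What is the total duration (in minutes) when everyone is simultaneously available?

45

Finn ∩ Rosa: 09:00-10:45, 11:30-11:45, 12:45-13:15, 14:00-15:45.
Finn ∩ Rosa ∩ Freya: 09:15-09:45, 10:30-10:45, 14:15-15:45.
Finn ∩ Rosa ∩ Freya ∩ Aarav: 14:15-14:45, 15:30-15:45.
Those are the intersection windows.
Summing the common windows: 30 + 15 = 45 minutes.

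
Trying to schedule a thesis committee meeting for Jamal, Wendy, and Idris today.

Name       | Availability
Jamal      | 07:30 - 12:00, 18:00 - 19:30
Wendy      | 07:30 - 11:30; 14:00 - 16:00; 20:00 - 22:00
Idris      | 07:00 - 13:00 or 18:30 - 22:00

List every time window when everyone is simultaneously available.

07:30-11:30

Jamal ∩ Wendy: 07:30-11:30.
Jamal ∩ Wendy ∩ Idris: 07:30-11:30.
Those are the intersection windows.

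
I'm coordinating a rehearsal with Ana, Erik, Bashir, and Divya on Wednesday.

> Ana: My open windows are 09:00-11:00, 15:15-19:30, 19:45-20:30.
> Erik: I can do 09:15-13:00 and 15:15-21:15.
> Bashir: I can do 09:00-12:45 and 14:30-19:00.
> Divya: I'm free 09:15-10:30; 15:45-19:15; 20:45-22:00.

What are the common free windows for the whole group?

09:15-10:30, 15:45-19:00

Ana ∩ Erik: 09:15-11:00, 15:15-19:30, 19:45-20:30.
Ana ∩ Erik ∩ Bashir: 09:15-11:00, 15:15-19:00.
Ana ∩ Erik ∩ Bashir ∩ Divya: 09:15-10:30, 15:45-19:00.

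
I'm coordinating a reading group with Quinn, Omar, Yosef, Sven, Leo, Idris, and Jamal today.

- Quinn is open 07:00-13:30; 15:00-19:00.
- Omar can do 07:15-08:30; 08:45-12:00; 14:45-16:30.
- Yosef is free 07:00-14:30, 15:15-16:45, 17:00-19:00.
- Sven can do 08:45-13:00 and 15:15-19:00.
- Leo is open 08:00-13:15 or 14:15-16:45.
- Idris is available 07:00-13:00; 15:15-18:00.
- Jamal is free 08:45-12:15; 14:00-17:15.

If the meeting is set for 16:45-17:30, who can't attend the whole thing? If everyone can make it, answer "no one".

Jamal, Leo, Omar, Yosef

Quinn: free for 16:45-17:30. Omar: not fully free for 16:45-17:30. Yosef: not fully free for 16:45-17:30. Sven: free for 16:45-17:30. Leo: not fully free for 16:45-17:30. Idris: free for 16:45-17:30. Jamal: not fully free for 16:45-17:30.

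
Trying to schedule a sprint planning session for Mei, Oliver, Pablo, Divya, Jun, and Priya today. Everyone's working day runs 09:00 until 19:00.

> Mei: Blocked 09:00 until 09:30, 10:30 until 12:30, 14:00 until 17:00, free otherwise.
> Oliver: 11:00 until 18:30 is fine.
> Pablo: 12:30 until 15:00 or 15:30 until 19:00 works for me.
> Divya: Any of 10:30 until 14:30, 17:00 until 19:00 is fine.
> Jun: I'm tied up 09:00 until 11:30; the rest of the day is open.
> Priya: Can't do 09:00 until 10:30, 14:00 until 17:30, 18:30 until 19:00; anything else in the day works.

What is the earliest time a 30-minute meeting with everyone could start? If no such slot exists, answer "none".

12:30

Mei free: 09:30-10:30, 12:30-14:00, 17:00-19:00 (invert busy blocks within the working day).
Oliver free: 11:00-18:30.
Pablo free: 12:30-15:00, 15:30-19:00.
Divya free: 10:30-14:30, 17:00-19:00.
Jun free: 11:30-19:00 (invert busy blocks within the working day).
Priya free: 10:30-14:00, 17:30-18:30 (invert busy blocks within the working day).
Mei ∩ Oliver: 12:30-14:00, 17:00-18:30.
Mei ∩ Oliver ∩ Pablo: 12:30-14:00, 17:00-18:30.
Mei ∩ Oliver ∩ Pablo ∩ Divya: 12:30-14:00, 17:00-18:30.
Mei ∩ Oliver ∩ Pablo ∩ Divya ∩ Jun: 12:30-14:00, 17:00-18:30.
Mei ∩ Oliver ∩ Pablo ∩ Divya ∩ Jun ∩ Priya: 12:30-14:00, 17:30-18:30.
Those are the intersection windows.
The first common window of at least 30 minutes is 12:30-14:00, so the earliest start is 12:30.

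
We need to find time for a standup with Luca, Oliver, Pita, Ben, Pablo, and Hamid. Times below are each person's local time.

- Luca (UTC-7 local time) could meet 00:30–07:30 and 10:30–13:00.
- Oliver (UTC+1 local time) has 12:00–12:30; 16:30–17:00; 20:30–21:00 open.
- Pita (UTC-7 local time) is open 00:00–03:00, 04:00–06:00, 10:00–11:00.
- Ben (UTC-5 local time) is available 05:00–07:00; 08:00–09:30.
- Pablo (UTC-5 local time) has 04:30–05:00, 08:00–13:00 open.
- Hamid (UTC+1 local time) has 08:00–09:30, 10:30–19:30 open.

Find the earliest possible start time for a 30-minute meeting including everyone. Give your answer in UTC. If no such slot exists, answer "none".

Luca in UTC: 07:30-14:30, 17:30-20:00 (add 7h to convert from UTC-7).
Oliver in UTC: 11:00-11:30, 15:30-16:00, 19:30-20:00 (subtract 1h to convert from UTC+1).
Pita in UTC: 07:00-10:00, 11:00-13:00, 17:00-18:00 (add 7h to convert from UTC-7).
Ben in UTC: 10:00-12:00, 13:00-14:30 (add 5h to convert from UTC-5).
Pablo in UTC: 09:30-10:00, 13:00-18:00 (add 5h to convert from UTC-5).
Hamid in UTC: 07:00-08:30, 09:30-18:30 (subtract 1h to convert from UTC+1).
Luca ∩ Oliver: 11:00-11:30, 19:30-20:00.
Luca ∩ Oliver ∩ Pita: 11:00-11:30.
Luca ∩ Oliver ∩ Pita ∩ Ben: 11:00-11:30.
Luca ∩ Oliver ∩ Pita ∩ Ben ∩ Pablo: ∅.
Luca ∩ Oliver ∩ Pita ∩ Ben ∩ Pablo ∩ Hamid: ∅.
There is no time when everyone is free.
No common window is at least 30 minutes long.

none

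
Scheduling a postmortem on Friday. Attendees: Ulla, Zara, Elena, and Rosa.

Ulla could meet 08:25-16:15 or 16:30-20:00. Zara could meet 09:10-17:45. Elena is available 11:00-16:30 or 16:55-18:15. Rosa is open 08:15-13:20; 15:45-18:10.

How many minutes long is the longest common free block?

140

Ulla ∩ Zara: 09:10-16:15, 16:30-17:45.
Ulla ∩ Zara ∩ Elena: 11:00-16:15, 16:55-17:45.
Ulla ∩ Zara ∩ Elena ∩ Rosa: 11:00-13:20, 15:45-16:15, 16:55-17:45.
Those are the intersection windows.
The longest is 11:00-13:20 at 140 minutes.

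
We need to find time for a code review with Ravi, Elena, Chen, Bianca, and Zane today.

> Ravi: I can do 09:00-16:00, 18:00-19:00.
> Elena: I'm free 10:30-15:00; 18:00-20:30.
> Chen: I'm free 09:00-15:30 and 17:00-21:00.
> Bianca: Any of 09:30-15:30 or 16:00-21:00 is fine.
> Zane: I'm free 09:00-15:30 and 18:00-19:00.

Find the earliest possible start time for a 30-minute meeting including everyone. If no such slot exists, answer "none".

10:30

Ravi ∩ Elena: 10:30-15:00, 18:00-19:00.
Ravi ∩ Elena ∩ Chen: 10:30-15:00, 18:00-19:00.
Ravi ∩ Elena ∩ Chen ∩ Bianca: 10:30-15:00, 18:00-19:00.
Ravi ∩ Elena ∩ Chen ∩ Bianca ∩ Zane: 10:30-15:00, 18:00-19:00.
The first common window of at least 30 minutes is 10:30-15:00, so the earliest start is 10:30.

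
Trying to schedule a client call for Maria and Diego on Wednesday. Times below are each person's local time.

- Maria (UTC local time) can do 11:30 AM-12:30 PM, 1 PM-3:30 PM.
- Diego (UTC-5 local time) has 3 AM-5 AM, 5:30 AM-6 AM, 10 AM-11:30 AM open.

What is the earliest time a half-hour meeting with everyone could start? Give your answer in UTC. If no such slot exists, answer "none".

15:00

Maria in UTC: 11:30-12:30, 13:00-15:30.
Diego in UTC: 08:00-10:00, 10:30-11:00, 15:00-16:30 (add 5h to convert from UTC-5).
Maria ∩ Diego: 15:00-15:30.
So the common availability across everyone is 15:00-15:30.
The first common window of at least 30 minutes is 15:00-15:30, so the earliest start is 15:00.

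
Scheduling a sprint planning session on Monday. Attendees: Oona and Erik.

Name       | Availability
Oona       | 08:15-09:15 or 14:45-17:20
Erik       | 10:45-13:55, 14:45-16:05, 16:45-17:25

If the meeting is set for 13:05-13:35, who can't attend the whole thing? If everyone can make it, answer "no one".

Oona: not fully free for 13:05-13:35. Erik: free for 13:05-13:35.

Oona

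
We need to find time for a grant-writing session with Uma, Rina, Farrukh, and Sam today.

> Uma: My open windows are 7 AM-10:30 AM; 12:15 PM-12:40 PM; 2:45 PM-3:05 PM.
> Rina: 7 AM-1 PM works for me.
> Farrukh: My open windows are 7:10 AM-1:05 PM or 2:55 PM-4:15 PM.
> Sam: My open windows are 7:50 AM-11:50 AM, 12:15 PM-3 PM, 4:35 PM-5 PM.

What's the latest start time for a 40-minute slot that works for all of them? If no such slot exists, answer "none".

09:50

Uma ∩ Rina: 07:00-10:30, 12:15-12:40.
Uma ∩ Rina ∩ Farrukh: 07:10-10:30, 12:15-12:40.
Uma ∩ Rina ∩ Farrukh ∩ Sam: 07:50-10:30, 12:15-12:40.
The last common window of at least 40 minutes is 07:50-10:30; a 40-minute meeting can start as late as 09:50 and still end by 10:30.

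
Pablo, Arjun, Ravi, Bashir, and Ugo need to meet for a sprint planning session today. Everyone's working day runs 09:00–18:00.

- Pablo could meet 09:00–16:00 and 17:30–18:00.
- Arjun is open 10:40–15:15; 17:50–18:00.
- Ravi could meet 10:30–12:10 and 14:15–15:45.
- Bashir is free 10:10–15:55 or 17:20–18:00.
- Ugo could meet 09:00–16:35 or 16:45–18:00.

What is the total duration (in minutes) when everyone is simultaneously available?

150

Pablo ∩ Arjun: 10:40-15:15, 17:50-18:00.
Pablo ∩ Arjun ∩ Ravi: 10:40-12:10, 14:15-15:15.
Pablo ∩ Arjun ∩ Ravi ∩ Bashir: 10:40-12:10, 14:15-15:15.
Pablo ∩ Arjun ∩ Ravi ∩ Bashir ∩ Ugo: 10:40-12:10, 14:15-15:15.
Summing the common windows: 90 + 60 = 150 minutes.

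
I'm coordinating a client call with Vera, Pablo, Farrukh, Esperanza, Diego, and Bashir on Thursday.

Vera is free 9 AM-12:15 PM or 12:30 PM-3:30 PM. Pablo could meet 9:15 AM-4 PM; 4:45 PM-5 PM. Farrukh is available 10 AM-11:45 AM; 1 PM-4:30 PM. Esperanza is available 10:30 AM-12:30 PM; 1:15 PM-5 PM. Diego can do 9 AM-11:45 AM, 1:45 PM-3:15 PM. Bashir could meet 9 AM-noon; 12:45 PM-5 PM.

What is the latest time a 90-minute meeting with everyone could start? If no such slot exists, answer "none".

13:45

Vera ∩ Pablo: 09:15-12:15, 12:30-15:30.
Vera ∩ Pablo ∩ Farrukh: 10:00-11:45, 13:00-15:30.
Vera ∩ Pablo ∩ Farrukh ∩ Esperanza: 10:30-11:45, 13:15-15:30.
Vera ∩ Pablo ∩ Farrukh ∩ Esperanza ∩ Diego: 10:30-11:45, 13:45-15:15.
Vera ∩ Pablo ∩ Farrukh ∩ Esperanza ∩ Diego ∩ Bashir: 10:30-11:45, 13:45-15:15.
So the common availability across everyone is 10:30-11:45, 13:45-15:15.
The last common window of at least 90 minutes is 13:45-15:15; a 90-minute meeting can start as late as 13:45 and still end by 15:15.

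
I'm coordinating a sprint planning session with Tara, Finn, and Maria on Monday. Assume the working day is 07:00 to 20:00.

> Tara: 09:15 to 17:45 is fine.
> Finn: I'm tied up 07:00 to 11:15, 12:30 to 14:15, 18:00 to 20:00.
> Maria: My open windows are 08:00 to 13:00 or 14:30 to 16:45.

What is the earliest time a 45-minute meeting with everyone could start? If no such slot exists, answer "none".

Tara free: 09:15-17:45.
Finn free: 11:15-12:30, 14:15-18:00 (invert busy blocks within the working day).
Maria free: 08:00-13:00, 14:30-16:45.
Tara ∩ Finn: 11:15-12:30, 14:15-17:45.
Tara ∩ Finn ∩ Maria: 11:15-12:30, 14:30-16:45.
The first common window of at least 45 minutes is 11:15-12:30, so the earliest start is 11:15.

11:15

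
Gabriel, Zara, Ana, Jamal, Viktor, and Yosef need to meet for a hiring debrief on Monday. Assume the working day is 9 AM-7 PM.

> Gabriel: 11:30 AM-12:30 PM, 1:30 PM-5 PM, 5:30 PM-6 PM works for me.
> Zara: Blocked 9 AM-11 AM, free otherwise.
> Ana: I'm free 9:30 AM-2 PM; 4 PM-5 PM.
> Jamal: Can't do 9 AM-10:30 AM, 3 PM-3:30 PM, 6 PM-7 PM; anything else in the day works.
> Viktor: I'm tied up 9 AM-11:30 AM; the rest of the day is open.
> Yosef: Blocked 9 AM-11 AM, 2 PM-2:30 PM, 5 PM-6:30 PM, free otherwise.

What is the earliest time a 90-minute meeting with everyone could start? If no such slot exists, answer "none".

Gabriel free: 11:30-12:30, 13:30-17:00, 17:30-18:00.
Zara free: 11:00-19:00 (invert busy blocks within the working day).
Ana free: 09:30-14:00, 16:00-17:00.
Jamal free: 10:30-15:00, 15:30-18:00 (invert busy blocks within the working day).
Viktor free: 11:30-19:00 (invert busy blocks within the working day).
Yosef free: 11:00-14:00, 14:30-17:00, 18:30-19:00 (invert busy blocks within the working day).
Gabriel ∩ Zara: 11:30-12:30, 13:30-17:00, 17:30-18:00.
Gabriel ∩ Zara ∩ Ana: 11:30-12:30, 13:30-14:00, 16:00-17:00.
Gabriel ∩ Zara ∩ Ana ∩ Jamal: 11:30-12:30, 13:30-14:00, 16:00-17:00.
Gabriel ∩ Zara ∩ Ana ∩ Jamal ∩ Viktor: 11:30-12:30, 13:30-14:00, 16:00-17:00.
Gabriel ∩ Zara ∩ Ana ∩ Jamal ∩ Viktor ∩ Yosef: 11:30-12:30, 13:30-14:00, 16:00-17:00.
Those are the intersection windows.
No common window is at least 90 minutes long.

none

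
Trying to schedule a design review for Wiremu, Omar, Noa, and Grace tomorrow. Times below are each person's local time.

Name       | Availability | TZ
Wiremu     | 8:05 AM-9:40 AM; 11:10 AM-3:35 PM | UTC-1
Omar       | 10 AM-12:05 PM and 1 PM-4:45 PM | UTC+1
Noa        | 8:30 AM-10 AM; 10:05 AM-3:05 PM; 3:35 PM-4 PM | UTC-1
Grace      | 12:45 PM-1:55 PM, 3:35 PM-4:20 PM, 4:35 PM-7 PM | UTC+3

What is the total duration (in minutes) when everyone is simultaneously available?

230

Wiremu in UTC: 09:05-10:40, 12:10-16:35 (add 1h to convert from UTC-1).
Omar in UTC: 09:00-11:05, 12:00-15:45 (subtract 1h to convert from UTC+1).
Noa in UTC: 09:30-11:00, 11:05-16:05, 16:35-17:00 (add 1h to convert from UTC-1).
Grace in UTC: 09:45-10:55, 12:35-13:20, 13:35-16:00 (subtract 3h to convert from UTC+3).
Wiremu ∩ Omar: 09:05-10:40, 12:10-15:45.
Wiremu ∩ Omar ∩ Noa: 09:30-10:40, 12:10-15:45.
Wiremu ∩ Omar ∩ Noa ∩ Grace: 09:45-10:40, 12:35-13:20, 13:35-15:45.
Summing the common windows: 55 + 45 + 130 = 230 minutes.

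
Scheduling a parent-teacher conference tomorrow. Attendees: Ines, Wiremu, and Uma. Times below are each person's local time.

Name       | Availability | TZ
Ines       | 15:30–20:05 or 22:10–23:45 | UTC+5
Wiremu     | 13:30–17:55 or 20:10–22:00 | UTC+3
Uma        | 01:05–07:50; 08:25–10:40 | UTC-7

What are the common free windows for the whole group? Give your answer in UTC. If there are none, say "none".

10:30-14:50, 17:10-17:40

Ines in UTC: 10:30-15:05, 17:10-18:45 (subtract 5h to convert from UTC+5).
Wiremu in UTC: 10:30-14:55, 17:10-19:00 (subtract 3h to convert from UTC+3).
Uma in UTC: 08:05-14:50, 15:25-17:40 (add 7h to convert from UTC-7).
Ines ∩ Wiremu: 10:30-14:55, 17:10-18:45.
Ines ∩ Wiremu ∩ Uma: 10:30-14:50, 17:10-17:40.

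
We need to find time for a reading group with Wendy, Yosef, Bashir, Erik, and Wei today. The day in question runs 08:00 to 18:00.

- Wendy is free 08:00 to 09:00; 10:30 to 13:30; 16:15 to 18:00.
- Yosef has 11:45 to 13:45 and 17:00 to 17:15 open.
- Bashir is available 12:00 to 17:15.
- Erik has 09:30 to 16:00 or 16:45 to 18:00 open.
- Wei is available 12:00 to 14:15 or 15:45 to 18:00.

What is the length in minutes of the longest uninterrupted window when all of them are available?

Wendy ∩ Yosef: 11:45-13:30, 17:00-17:15.
Wendy ∩ Yosef ∩ Bashir: 12:00-13:30, 17:00-17:15.
Wendy ∩ Yosef ∩ Bashir ∩ Erik: 12:00-13:30, 17:00-17:15.
Wendy ∩ Yosef ∩ Bashir ∩ Erik ∩ Wei: 12:00-13:30, 17:00-17:15.
The longest is 12:00-13:30 at 90 minutes.

90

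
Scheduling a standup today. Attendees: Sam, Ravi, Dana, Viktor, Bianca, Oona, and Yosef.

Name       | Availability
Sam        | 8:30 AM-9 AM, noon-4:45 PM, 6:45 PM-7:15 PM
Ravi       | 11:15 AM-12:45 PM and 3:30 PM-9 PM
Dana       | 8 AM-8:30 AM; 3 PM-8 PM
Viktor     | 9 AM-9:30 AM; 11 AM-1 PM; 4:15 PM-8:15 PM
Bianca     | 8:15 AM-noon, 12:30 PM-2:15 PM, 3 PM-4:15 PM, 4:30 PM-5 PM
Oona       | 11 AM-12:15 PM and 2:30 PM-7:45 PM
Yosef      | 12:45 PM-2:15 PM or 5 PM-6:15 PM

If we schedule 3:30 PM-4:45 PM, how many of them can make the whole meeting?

4

Sam, Ravi, Dana, and Oona can make the full 15:30-16:45 slot — that's 4.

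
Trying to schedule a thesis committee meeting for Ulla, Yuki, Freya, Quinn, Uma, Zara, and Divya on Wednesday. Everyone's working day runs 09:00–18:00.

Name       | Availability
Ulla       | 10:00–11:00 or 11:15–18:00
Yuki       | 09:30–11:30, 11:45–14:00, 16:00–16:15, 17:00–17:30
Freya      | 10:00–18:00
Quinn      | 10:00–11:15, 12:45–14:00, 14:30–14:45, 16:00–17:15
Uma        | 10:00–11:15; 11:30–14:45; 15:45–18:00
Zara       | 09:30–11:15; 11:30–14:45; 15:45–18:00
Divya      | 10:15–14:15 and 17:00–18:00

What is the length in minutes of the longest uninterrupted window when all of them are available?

75

Ulla ∩ Yuki: 10:00-11:00, 11:15-11:30, 11:45-14:00, 16:00-16:15, 17:00-17:30.
Ulla ∩ Yuki ∩ Freya: 10:00-11:00, 11:15-11:30, 11:45-14:00, 16:00-16:15, 17:00-17:30.
Ulla ∩ Yuki ∩ Freya ∩ Quinn: 10:00-11:00, 12:45-14:00, 16:00-16:15, 17:00-17:15.
Ulla ∩ Yuki ∩ Freya ∩ Quinn ∩ Uma: 10:00-11:00, 12:45-14:00, 16:00-16:15, 17:00-17:15.
Ulla ∩ Yuki ∩ Freya ∩ Quinn ∩ Uma ∩ Zara: 10:00-11:00, 12:45-14:00, 16:00-16:15, 17:00-17:15.
Ulla ∩ Yuki ∩ Freya ∩ Quinn ∩ Uma ∩ Zara ∩ Divya: 10:15-11:00, 12:45-14:00, 17:00-17:15.
Those are the intersection windows.
The longest is 12:45-14:00 at 75 minutes.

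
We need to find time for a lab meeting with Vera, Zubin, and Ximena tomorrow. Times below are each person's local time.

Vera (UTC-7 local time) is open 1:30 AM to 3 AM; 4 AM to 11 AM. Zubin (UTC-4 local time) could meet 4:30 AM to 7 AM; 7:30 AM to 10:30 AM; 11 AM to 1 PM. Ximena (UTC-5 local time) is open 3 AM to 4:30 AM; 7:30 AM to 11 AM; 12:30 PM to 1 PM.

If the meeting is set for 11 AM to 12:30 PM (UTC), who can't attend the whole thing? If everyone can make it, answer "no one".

Ximena, Zubin

Vera in UTC: 08:30-10:00, 11:00-18:00 (add 7h to convert from UTC-7).
Zubin in UTC: 08:30-11:00, 11:30-14:30, 15:00-17:00 (add 4h to convert from UTC-4).
Ximena in UTC: 08:00-09:30, 12:30-16:00, 17:30-18:00 (add 5h to convert from UTC-5).
Vera: free for 11:00-12:30. Zubin: not fully free for 11:00-12:30. Ximena: not fully free for 11:00-12:30.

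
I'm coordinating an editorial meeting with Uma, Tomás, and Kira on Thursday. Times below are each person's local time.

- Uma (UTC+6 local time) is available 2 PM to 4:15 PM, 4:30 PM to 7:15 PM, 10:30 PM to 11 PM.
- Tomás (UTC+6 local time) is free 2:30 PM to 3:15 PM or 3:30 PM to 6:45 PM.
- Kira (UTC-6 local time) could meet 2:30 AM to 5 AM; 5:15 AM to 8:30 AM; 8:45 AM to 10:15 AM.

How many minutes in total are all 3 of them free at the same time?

Uma in UTC: 08:00-10:15, 10:30-13:15, 16:30-17:00 (subtract 6h to convert from UTC+6).
Tomás in UTC: 08:30-09:15, 09:30-12:45 (subtract 6h to convert from UTC+6).
Kira in UTC: 08:30-11:00, 11:15-14:30, 14:45-16:15 (add 6h to convert from UTC-6).
Uma ∩ Tomás: 08:30-09:15, 09:30-10:15, 10:30-12:45.
Uma ∩ Tomás ∩ Kira: 08:30-09:15, 09:30-10:15, 10:30-11:00, 11:15-12:45.
So the common availability across everyone is 08:30-09:15, 09:30-10:15, 10:30-11:00, 11:15-12:45.
Summing the common windows: 45 + 45 + 30 + 90 = 210 minutes.

210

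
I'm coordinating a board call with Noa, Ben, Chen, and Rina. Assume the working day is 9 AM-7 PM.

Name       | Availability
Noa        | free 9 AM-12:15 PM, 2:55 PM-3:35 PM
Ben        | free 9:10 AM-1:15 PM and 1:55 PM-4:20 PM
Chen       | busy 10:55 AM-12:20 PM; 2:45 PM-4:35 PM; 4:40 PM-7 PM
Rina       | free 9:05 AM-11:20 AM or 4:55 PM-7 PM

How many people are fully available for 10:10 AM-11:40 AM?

2

Noa free: 09:00-12:15, 14:55-15:35.
Ben free: 09:10-13:15, 13:55-16:20.
Chen free: 09:00-10:55, 12:20-14:45, 16:35-16:40 (invert busy blocks within the working day).
Rina free: 09:05-11:20, 16:55-19:00.
Noa and Ben can make the full 10:10-11:40 slot — that's 2.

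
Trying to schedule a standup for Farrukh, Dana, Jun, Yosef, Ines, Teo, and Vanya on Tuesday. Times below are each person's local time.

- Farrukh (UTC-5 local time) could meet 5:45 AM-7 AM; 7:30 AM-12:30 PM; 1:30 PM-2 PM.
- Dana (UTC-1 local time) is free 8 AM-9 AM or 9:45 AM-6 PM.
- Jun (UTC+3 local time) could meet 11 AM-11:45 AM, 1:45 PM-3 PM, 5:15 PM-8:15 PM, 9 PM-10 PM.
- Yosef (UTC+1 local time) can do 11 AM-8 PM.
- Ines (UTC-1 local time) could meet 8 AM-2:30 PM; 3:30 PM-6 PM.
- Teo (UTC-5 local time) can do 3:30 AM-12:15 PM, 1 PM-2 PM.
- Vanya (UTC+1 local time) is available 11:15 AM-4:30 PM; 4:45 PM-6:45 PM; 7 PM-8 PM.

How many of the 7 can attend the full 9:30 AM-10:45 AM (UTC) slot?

Farrukh in UTC: 10:45-12:00, 12:30-17:30, 18:30-19:00 (add 5h to convert from UTC-5).
Dana in UTC: 09:00-10:00, 10:45-19:00 (add 1h to convert from UTC-1).
Jun in UTC: 08:00-08:45, 10:45-12:00, 14:15-17:15, 18:00-19:00 (subtract 3h to convert from UTC+3).
Yosef in UTC: 10:00-19:00 (subtract 1h to convert from UTC+1).
Ines in UTC: 09:00-15:30, 16:30-19:00 (add 1h to convert from UTC-1).
Teo in UTC: 08:30-17:15, 18:00-19:00 (add 5h to convert from UTC-5).
Vanya in UTC: 10:15-15:30, 15:45-17:45, 18:00-19:00 (subtract 1h to convert from UTC+1).
Ines and Teo can make the full 09:30-10:45 slot — that's 2.

2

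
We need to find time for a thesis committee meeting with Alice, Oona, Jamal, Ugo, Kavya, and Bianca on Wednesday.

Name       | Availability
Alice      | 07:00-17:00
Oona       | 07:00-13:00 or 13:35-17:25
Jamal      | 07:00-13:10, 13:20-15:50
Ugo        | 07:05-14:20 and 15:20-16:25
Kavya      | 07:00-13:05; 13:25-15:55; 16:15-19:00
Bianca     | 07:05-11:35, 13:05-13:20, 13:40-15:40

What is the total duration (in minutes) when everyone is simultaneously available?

330

Alice ∩ Oona: 07:00-13:00, 13:35-17:00.
Alice ∩ Oona ∩ Jamal: 07:00-13:00, 13:35-15:50.
Alice ∩ Oona ∩ Jamal ∩ Ugo: 07:05-13:00, 13:35-14:20, 15:20-15:50.
Alice ∩ Oona ∩ Jamal ∩ Ugo ∩ Kavya: 07:05-13:00, 13:35-14:20, 15:20-15:50.
Alice ∩ Oona ∩ Jamal ∩ Ugo ∩ Kavya ∩ Bianca: 07:05-11:35, 13:40-14:20, 15:20-15:40.
Summing the common windows: 270 + 40 + 20 = 330 minutes.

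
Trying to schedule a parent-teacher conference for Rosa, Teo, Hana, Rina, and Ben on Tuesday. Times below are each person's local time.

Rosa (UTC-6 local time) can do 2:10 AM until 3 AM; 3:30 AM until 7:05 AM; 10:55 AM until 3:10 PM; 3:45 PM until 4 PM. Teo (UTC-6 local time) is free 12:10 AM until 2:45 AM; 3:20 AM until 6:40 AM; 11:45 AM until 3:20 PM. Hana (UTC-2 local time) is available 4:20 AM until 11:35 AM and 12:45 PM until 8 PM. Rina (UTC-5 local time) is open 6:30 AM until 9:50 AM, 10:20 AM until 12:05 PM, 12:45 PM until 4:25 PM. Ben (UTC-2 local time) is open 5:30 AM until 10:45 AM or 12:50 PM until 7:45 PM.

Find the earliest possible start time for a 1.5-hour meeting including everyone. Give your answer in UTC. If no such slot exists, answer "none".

Rosa in UTC: 08:10-09:00, 09:30-13:05, 16:55-21:10, 21:45-22:00 (add 6h to convert from UTC-6).
Teo in UTC: 06:10-08:45, 09:20-12:40, 17:45-21:20 (add 6h to convert from UTC-6).
Hana in UTC: 06:20-13:35, 14:45-22:00 (add 2h to convert from UTC-2).
Rina in UTC: 11:30-14:50, 15:20-17:05, 17:45-21:25 (add 5h to convert from UTC-5).
Ben in UTC: 07:30-12:45, 14:50-21:45 (add 2h to convert from UTC-2).
Rosa ∩ Teo: 08:10-08:45, 09:30-12:40, 17:45-21:10.
Rosa ∩ Teo ∩ Hana: 08:10-08:45, 09:30-12:40, 17:45-21:10.
Rosa ∩ Teo ∩ Hana ∩ Rina: 11:30-12:40, 17:45-21:10.
Rosa ∩ Teo ∩ Hana ∩ Rina ∩ Ben: 11:30-12:40, 17:45-21:10.
Those are the intersection windows.
The first common window of at least 90 minutes is 17:45-21:10, so the earliest start is 17:45.

17:45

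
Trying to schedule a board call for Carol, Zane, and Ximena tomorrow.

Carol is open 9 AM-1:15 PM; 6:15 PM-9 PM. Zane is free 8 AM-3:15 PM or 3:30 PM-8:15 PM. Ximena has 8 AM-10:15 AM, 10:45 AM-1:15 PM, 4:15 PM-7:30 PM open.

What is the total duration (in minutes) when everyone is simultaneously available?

300

Carol ∩ Zane: 09:00-13:15, 18:15-20:15.
Carol ∩ Zane ∩ Ximena: 09:00-10:15, 10:45-13:15, 18:15-19:30.
Summing the common windows: 75 + 150 + 75 = 300 minutes.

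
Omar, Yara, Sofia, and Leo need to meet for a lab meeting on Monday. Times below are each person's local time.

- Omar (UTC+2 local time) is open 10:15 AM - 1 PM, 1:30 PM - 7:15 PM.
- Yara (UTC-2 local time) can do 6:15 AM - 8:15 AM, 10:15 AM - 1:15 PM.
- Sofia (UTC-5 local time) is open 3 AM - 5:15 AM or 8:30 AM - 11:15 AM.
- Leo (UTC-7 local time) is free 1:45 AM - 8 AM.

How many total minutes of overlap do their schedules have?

180

Omar in UTC: 08:15-11:00, 11:30-17:15 (subtract 2h to convert from UTC+2).
Yara in UTC: 08:15-10:15, 12:15-15:15 (add 2h to convert from UTC-2).
Sofia in UTC: 08:00-10:15, 13:30-16:15 (add 5h to convert from UTC-5).
Leo in UTC: 08:45-15:00 (add 7h to convert from UTC-7).
Omar ∩ Yara: 08:15-10:15, 12:15-15:15.
Omar ∩ Yara ∩ Sofia: 08:15-10:15, 13:30-15:15.
Omar ∩ Yara ∩ Sofia ∩ Leo: 08:45-10:15, 13:30-15:00.
Those are the intersection windows.
Summing the common windows: 90 + 90 = 180 minutes.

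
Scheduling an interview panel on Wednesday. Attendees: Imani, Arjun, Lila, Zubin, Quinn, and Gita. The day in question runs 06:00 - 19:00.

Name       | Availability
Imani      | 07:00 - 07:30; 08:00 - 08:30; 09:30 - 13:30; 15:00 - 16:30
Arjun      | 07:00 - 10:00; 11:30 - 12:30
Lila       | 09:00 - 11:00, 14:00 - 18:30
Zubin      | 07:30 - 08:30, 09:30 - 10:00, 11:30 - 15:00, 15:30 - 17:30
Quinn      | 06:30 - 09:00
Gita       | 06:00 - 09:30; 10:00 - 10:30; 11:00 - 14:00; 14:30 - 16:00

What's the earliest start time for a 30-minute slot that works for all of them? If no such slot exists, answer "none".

none

Imani ∩ Arjun: 07:00-07:30, 08:00-08:30, 09:30-10:00, 11:30-12:30.
Imani ∩ Arjun ∩ Lila: 09:30-10:00.
Imani ∩ Arjun ∩ Lila ∩ Zubin: 09:30-10:00.
Imani ∩ Arjun ∩ Lila ∩ Zubin ∩ Quinn: ∅.
Imani ∩ Arjun ∩ Lila ∩ Zubin ∩ Quinn ∩ Gita: ∅.
There is no time when everyone is free.
No common window is at least 30 minutes long.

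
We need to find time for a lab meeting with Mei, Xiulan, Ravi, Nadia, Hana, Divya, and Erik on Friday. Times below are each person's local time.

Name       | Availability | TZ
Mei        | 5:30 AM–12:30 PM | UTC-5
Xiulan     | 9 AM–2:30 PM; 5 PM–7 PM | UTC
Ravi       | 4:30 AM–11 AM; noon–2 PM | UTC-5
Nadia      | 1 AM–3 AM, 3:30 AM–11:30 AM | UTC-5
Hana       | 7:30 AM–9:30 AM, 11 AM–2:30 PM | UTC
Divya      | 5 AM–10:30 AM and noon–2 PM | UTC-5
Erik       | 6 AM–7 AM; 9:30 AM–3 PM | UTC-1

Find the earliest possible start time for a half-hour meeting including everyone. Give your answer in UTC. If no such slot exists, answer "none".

Mei in UTC: 10:30-17:30 (add 5h to convert from UTC-5).
Xiulan in UTC: 09:00-14:30, 17:00-19:00.
Ravi in UTC: 09:30-16:00, 17:00-19:00 (add 5h to convert from UTC-5).
Nadia in UTC: 06:00-08:00, 08:30-16:30 (add 5h to convert from UTC-5).
Hana in UTC: 07:30-09:30, 11:00-14:30.
Divya in UTC: 10:00-15:30, 17:00-19:00 (add 5h to convert from UTC-5).
Erik in UTC: 07:00-08:00, 10:30-16:00 (add 1h to convert from UTC-1).
Mei ∩ Xiulan: 10:30-14:30, 17:00-17:30.
Mei ∩ Xiulan ∩ Ravi: 10:30-14:30, 17:00-17:30.
Mei ∩ Xiulan ∩ Ravi ∩ Nadia: 10:30-14:30.
Mei ∩ Xiulan ∩ Ravi ∩ Nadia ∩ Hana: 11:00-14:30.
Mei ∩ Xiulan ∩ Ravi ∩ Nadia ∩ Hana ∩ Divya: 11:00-14:30.
Mei ∩ Xiulan ∩ Ravi ∩ Nadia ∩ Hana ∩ Divya ∩ Erik: 11:00-14:30.
The first common window of at least 30 minutes is 11:00-14:30, so the earliest start is 11:00.

11:00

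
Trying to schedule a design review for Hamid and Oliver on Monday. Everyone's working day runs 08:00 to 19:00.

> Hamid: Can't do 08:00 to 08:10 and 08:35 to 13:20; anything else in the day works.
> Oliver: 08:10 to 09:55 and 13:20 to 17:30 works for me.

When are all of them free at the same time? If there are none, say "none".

Hamid free: 08:10-08:35, 13:20-19:00 (invert busy blocks within the working day).
Oliver free: 08:10-09:55, 13:20-17:30.
Hamid ∩ Oliver: 08:10-08:35, 13:20-17:30.
So the common availability across everyone is 08:10-08:35, 13:20-17:30.

08:10-08:35, 13:20-17:30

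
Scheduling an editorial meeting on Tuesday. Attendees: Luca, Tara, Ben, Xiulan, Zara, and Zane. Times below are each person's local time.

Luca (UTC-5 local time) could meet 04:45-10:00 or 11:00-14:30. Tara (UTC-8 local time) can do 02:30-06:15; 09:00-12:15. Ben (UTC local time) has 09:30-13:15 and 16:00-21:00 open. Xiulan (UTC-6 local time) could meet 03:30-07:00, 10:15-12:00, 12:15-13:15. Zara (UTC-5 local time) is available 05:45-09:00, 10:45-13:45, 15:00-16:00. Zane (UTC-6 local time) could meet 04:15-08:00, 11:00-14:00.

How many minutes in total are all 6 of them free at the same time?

Luca in UTC: 09:45-15:00, 16:00-19:30 (add 5h to convert from UTC-5).
Tara in UTC: 10:30-14:15, 17:00-20:15 (add 8h to convert from UTC-8).
Ben in UTC: 09:30-13:15, 16:00-21:00.
Xiulan in UTC: 09:30-13:00, 16:15-18:00, 18:15-19:15 (add 6h to convert from UTC-6).
Zara in UTC: 10:45-14:00, 15:45-18:45, 20:00-21:00 (add 5h to convert from UTC-5).
Zane in UTC: 10:15-14:00, 17:00-20:00 (add 6h to convert from UTC-6).
Luca ∩ Tara: 10:30-14:15, 17:00-19:30.
Luca ∩ Tara ∩ Ben: 10:30-13:15, 17:00-19:30.
Luca ∩ Tara ∩ Ben ∩ Xiulan: 10:30-13:00, 17:00-18:00, 18:15-19:15.
Luca ∩ Tara ∩ Ben ∩ Xiulan ∩ Zara: 10:45-13:00, 17:00-18:00, 18:15-18:45.
Luca ∩ Tara ∩ Ben ∩ Xiulan ∩ Zara ∩ Zane: 10:45-13:00, 17:00-18:00, 18:15-18:45.
Summing the common windows: 135 + 60 + 30 = 225 minutes.

225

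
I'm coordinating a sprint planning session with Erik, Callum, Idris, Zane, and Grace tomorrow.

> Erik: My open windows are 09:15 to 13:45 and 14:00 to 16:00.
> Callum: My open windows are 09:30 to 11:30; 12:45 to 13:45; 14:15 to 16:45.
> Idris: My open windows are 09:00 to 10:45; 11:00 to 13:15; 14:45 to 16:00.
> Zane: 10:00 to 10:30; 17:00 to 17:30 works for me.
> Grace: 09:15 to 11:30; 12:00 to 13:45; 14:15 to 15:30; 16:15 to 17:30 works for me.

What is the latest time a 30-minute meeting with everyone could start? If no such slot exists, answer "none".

Erik ∩ Callum: 09:30-11:30, 12:45-13:45, 14:15-16:00.
Erik ∩ Callum ∩ Idris: 09:30-10:45, 11:00-11:30, 12:45-13:15, 14:45-16:00.
Erik ∩ Callum ∩ Idris ∩ Zane: 10:00-10:30.
Erik ∩ Callum ∩ Idris ∩ Zane ∩ Grace: 10:00-10:30.
The last common window of at least 30 minutes is 10:00-10:30; a 30-minute meeting can start as late as 10:00 and still end by 10:30.

10:00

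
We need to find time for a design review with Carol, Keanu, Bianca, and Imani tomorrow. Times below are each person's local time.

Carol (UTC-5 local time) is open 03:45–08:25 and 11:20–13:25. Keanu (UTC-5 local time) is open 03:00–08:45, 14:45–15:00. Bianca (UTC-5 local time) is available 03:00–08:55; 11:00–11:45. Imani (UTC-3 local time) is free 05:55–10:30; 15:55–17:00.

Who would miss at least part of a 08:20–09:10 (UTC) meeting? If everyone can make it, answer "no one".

Carol, Imani

Carol in UTC: 08:45-13:25, 16:20-18:25 (add 5h to convert from UTC-5).
Keanu in UTC: 08:00-13:45, 19:45-20:00 (add 5h to convert from UTC-5).
Bianca in UTC: 08:00-13:55, 16:00-16:45 (add 5h to convert from UTC-5).
Imani in UTC: 08:55-13:30, 18:55-20:00 (add 3h to convert from UTC-3).
Carol: not fully free for 08:20-09:10. Keanu: free for 08:20-09:10. Bianca: free for 08:20-09:10. Imani: not fully free for 08:20-09:10.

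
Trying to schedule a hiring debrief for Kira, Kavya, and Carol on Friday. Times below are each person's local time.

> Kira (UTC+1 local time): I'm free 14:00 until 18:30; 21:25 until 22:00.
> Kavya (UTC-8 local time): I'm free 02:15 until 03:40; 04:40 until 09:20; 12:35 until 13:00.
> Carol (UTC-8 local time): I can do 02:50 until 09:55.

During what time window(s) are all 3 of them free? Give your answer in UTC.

Kira in UTC: 13:00-17:30, 20:25-21:00 (subtract 1h to convert from UTC+1).
Kavya in UTC: 10:15-11:40, 12:40-17:20, 20:35-21:00 (add 8h to convert from UTC-8).
Carol in UTC: 10:50-17:55 (add 8h to convert from UTC-8).
Kira ∩ Kavya: 13:00-17:20, 20:35-21:00.
Kira ∩ Kavya ∩ Carol: 13:00-17:20.
So the common availability across everyone is 13:00-17:20.

13:00-17:20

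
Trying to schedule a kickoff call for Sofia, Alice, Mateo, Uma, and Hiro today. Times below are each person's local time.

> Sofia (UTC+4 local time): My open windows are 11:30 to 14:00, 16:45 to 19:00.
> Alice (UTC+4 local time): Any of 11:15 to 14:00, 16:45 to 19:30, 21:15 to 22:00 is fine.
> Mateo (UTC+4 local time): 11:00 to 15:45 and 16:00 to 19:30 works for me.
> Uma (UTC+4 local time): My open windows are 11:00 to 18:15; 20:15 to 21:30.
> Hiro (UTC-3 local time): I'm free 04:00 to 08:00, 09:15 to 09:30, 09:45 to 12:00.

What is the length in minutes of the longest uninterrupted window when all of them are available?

150

Sofia in UTC: 07:30-10:00, 12:45-15:00 (subtract 4h to convert from UTC+4).
Alice in UTC: 07:15-10:00, 12:45-15:30, 17:15-18:00 (subtract 4h to convert from UTC+4).
Mateo in UTC: 07:00-11:45, 12:00-15:30 (subtract 4h to convert from UTC+4).
Uma in UTC: 07:00-14:15, 16:15-17:30 (subtract 4h to convert from UTC+4).
Hiro in UTC: 07:00-11:00, 12:15-12:30, 12:45-15:00 (add 3h to convert from UTC-3).
Sofia ∩ Alice: 07:30-10:00, 12:45-15:00.
Sofia ∩ Alice ∩ Mateo: 07:30-10:00, 12:45-15:00.
Sofia ∩ Alice ∩ Mateo ∩ Uma: 07:30-10:00, 12:45-14:15.
Sofia ∩ Alice ∩ Mateo ∩ Uma ∩ Hiro: 07:30-10:00, 12:45-14:15.
Those are the intersection windows.
The longest is 07:30-10:00 at 150 minutes.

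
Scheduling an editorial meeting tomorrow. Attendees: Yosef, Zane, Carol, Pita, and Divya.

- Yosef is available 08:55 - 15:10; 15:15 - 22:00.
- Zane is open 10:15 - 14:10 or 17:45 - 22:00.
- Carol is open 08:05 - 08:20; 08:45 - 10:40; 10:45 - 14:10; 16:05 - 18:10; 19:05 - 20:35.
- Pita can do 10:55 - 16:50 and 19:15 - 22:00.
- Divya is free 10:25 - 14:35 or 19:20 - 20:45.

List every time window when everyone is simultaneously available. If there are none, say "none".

10:55-14:10, 19:20-20:35

Yosef ∩ Zane: 10:15-14:10, 17:45-22:00.
Yosef ∩ Zane ∩ Carol: 10:15-10:40, 10:45-14:10, 17:45-18:10, 19:05-20:35.
Yosef ∩ Zane ∩ Carol ∩ Pita: 10:55-14:10, 19:15-20:35.
Yosef ∩ Zane ∩ Carol ∩ Pita ∩ Divya: 10:55-14:10, 19:20-20:35.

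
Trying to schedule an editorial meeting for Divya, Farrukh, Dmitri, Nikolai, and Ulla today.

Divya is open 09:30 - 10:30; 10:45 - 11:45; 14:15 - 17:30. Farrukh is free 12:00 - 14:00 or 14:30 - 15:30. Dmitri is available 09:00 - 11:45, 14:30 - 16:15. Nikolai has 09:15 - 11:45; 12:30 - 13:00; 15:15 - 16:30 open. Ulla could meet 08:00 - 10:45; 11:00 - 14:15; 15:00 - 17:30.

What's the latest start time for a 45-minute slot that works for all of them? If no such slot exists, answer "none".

none

Divya ∩ Farrukh: 14:30-15:30.
Divya ∩ Farrukh ∩ Dmitri: 14:30-15:30.
Divya ∩ Farrukh ∩ Dmitri ∩ Nikolai: 15:15-15:30.
Divya ∩ Farrukh ∩ Dmitri ∩ Nikolai ∩ Ulla: 15:15-15:30.
No common window is at least 45 minutes long.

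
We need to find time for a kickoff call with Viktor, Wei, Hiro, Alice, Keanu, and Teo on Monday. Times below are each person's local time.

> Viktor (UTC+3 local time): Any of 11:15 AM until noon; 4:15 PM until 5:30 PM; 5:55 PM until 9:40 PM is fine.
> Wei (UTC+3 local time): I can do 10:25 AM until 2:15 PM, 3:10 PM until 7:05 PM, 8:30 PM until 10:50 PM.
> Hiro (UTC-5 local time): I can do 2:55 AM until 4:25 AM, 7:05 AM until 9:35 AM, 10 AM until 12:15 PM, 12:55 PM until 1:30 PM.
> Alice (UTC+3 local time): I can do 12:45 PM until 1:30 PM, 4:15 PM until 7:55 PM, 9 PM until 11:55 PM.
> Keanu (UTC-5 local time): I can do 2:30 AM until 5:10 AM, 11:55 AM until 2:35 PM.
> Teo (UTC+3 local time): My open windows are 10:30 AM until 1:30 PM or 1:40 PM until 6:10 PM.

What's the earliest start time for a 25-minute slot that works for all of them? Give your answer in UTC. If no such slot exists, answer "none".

none

Viktor in UTC: 08:15-09:00, 13:15-14:30, 14:55-18:40 (subtract 3h to convert from UTC+3).
Wei in UTC: 07:25-11:15, 12:10-16:05, 17:30-19:50 (subtract 3h to convert from UTC+3).
Hiro in UTC: 07:55-09:25, 12:05-14:35, 15:00-17:15, 17:55-18:30 (add 5h to convert from UTC-5).
Alice in UTC: 09:45-10:30, 13:15-16:55, 18:00-20:55 (subtract 3h to convert from UTC+3).
Keanu in UTC: 07:30-10:10, 16:55-19:35 (add 5h to convert from UTC-5).
Teo in UTC: 07:30-10:30, 10:40-15:10 (subtract 3h to convert from UTC+3).
Viktor ∩ Wei: 08:15-09:00, 13:15-14:30, 14:55-16:05, 17:30-18:40.
Viktor ∩ Wei ∩ Hiro: 08:15-09:00, 13:15-14:30, 15:00-16:05, 17:55-18:30.
Viktor ∩ Wei ∩ Hiro ∩ Alice: 13:15-14:30, 15:00-16:05, 18:00-18:30.
Viktor ∩ Wei ∩ Hiro ∩ Alice ∩ Keanu: 18:00-18:30.
Viktor ∩ Wei ∩ Hiro ∩ Alice ∩ Keanu ∩ Teo: ∅.
There is no time when everyone is free.
No common window is at least 25 minutes long.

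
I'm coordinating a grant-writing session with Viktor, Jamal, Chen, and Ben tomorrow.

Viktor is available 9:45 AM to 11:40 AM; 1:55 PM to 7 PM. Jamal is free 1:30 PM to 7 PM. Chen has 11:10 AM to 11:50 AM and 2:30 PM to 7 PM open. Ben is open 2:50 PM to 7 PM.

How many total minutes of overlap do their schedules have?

Viktor ∩ Jamal: 13:55-19:00.
Viktor ∩ Jamal ∩ Chen: 14:30-19:00.
Viktor ∩ Jamal ∩ Chen ∩ Ben: 14:50-19:00.
So the common availability across everyone is 14:50-19:00.
That's a single block of 250 minutes.

250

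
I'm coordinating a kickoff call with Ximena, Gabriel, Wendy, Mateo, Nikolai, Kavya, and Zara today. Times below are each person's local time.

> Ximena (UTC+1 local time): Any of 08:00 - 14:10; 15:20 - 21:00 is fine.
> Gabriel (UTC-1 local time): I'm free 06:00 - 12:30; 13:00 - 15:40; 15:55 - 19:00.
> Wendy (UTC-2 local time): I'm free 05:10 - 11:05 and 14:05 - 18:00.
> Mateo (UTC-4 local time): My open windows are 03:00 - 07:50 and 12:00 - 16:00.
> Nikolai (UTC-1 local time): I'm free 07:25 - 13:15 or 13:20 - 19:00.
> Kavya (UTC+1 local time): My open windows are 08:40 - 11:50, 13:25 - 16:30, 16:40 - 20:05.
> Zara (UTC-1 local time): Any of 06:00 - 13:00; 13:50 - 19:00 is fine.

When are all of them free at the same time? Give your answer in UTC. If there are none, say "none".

Ximena in UTC: 07:00-13:10, 14:20-20:00 (subtract 1h to convert from UTC+1).
Gabriel in UTC: 07:00-13:30, 14:00-16:40, 16:55-20:00 (add 1h to convert from UTC-1).
Wendy in UTC: 07:10-13:05, 16:05-20:00 (add 2h to convert from UTC-2).
Mateo in UTC: 07:00-11:50, 16:00-20:00 (add 4h to convert from UTC-4).
Nikolai in UTC: 08:25-14:15, 14:20-20:00 (add 1h to convert from UTC-1).
Kavya in UTC: 07:40-10:50, 12:25-15:30, 15:40-19:05 (subtract 1h to convert from UTC+1).
Zara in UTC: 07:00-14:00, 14:50-20:00 (add 1h to convert from UTC-1).
Ximena ∩ Gabriel: 07:00-13:10, 14:20-16:40, 16:55-20:00.
Ximena ∩ Gabriel ∩ Wendy: 07:10-13:05, 16:05-16:40, 16:55-20:00.
Ximena ∩ Gabriel ∩ Wendy ∩ Mateo: 07:10-11:50, 16:05-16:40, 16:55-20:00.
Ximena ∩ Gabriel ∩ Wendy ∩ Mateo ∩ Nikolai: 08:25-11:50, 16:05-16:40, 16:55-20:00.
Ximena ∩ Gabriel ∩ Wendy ∩ Mateo ∩ Nikolai ∩ Kavya: 08:25-10:50, 16:05-16:40, 16:55-19:05.
Ximena ∩ Gabriel ∩ Wendy ∩ Mateo ∩ Nikolai ∩ Kavya ∩ Zara: 08:25-10:50, 16:05-16:40, 16:55-19:05.

08:25-10:50, 16:05-16:40, 16:55-19:05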